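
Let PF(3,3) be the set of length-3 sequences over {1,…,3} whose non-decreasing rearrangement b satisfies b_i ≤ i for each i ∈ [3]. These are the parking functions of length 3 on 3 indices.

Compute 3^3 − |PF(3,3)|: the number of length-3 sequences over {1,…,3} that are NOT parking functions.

|PF| = (3+1−3)·(3+1)^{3−1} = 1·16 = 16 (Pollak)
One tuple (3,3,3) → sorted (3,3,3): b_1=3>1, not a PF.
Total 27; non-PF = 27−16 = 11

11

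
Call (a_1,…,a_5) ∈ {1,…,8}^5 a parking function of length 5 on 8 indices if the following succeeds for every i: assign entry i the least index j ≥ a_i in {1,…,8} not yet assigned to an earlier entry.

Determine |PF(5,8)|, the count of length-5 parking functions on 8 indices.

26244

#PF = (9−5)·9^(5−1) = 4×6561 = 26244
E.g. (1,2,8,3,3) → sorted (1,2,3,3,8): b_i ≤ 3+i ∀i, a PF.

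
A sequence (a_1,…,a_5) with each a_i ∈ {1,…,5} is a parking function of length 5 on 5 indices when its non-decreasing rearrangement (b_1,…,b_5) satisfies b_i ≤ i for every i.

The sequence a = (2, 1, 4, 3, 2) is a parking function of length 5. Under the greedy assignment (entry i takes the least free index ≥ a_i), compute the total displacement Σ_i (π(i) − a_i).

Σπ = 5·6/2 = 15 (π permutes [5]); Σa = 2+1+4+3+2 = 12; disp = 15−12 = 3.

3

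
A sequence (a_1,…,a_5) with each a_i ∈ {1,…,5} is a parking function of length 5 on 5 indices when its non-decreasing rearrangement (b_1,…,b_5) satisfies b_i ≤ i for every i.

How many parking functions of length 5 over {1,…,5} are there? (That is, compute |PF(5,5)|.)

|PF| = (5+1−5)·(5+1)^{5−1} = 1×1296 = 1296 [KW]
E.g. (3,3,1,1,3) → sorted (1,1,3,3,3): b_i ≤ i ∀i, a PF.

1296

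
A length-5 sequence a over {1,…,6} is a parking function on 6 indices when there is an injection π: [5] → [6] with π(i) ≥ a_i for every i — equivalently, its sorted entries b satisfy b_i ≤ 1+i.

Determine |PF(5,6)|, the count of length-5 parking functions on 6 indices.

4802

#PF = 2·7^4 = 2×2401 = 4802 (Konheim–Weiss)
E.g. (6,4,1,1,4) → sorted (1,1,4,4,6): b_i ≤ 1+i ∀i, a PF.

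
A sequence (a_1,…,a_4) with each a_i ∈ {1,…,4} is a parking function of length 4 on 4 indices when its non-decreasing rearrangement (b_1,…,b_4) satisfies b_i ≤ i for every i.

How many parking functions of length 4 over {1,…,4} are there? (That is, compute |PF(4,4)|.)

|PF(4,4)| = 1·5^3 = 1×125 = 125 [KW]
One tuple (4,1,2,1) → sorted (1,1,2,4): b_i ≤ i ∀i, a PF.

125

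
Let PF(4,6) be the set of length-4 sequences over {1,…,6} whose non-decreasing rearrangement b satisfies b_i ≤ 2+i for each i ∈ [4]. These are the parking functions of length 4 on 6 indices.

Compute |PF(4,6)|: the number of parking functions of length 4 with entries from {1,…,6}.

|PF(4,6)| = (7−4)·7^(4−1) = 3×343 = 1029
Example (4,6,1,2) → sorted (1,2,4,6): b_i ≤ 2+i ∀i, a PF.

1029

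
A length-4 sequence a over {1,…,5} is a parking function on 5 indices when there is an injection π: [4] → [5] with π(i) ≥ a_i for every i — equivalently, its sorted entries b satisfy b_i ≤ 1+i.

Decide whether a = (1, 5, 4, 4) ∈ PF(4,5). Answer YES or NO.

Rearranged: b = (1, 4, 4, 5).
  b_1=1 ≤ 2
  b_2=4 > 3
  fails at i=2 ⇒ NO

NO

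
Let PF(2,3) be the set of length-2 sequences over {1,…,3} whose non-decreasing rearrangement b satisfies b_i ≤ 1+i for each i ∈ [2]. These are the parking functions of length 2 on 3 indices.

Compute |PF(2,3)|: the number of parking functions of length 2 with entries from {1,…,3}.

8

|PF(2,3)| = (3+1−2)·(3+1)^{2−1} = 2×4 = 8 (Pollak)
One tuple (3,1) → sorted (1,3): b_i ≤ 1+i ∀i, a PF.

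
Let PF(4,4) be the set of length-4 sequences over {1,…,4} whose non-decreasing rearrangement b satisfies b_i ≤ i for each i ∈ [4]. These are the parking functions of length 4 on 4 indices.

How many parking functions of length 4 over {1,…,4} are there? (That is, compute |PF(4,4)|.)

|PF(4,4)| = (5−4)·5^(4−1) = 1×125 = 125 (Pollak)
One tuple (1,3,1,1) → sorted (1,1,1,3): b_i ≤ i ∀i, a PF.

125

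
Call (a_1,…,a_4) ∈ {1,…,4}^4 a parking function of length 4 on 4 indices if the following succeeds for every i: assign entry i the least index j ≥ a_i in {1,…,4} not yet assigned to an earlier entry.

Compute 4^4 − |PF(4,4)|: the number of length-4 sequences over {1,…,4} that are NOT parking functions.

|PF(4,4)| = (4+1−4)·(4+1)^{4−1} = 1 · 125 = 125 (Konheim–Weiss)
Example (4,4,2,4) → sorted (2,4,4,4): b_1=2>1, not a PF.
4^4 − 125 = 256 − 125 = 131

131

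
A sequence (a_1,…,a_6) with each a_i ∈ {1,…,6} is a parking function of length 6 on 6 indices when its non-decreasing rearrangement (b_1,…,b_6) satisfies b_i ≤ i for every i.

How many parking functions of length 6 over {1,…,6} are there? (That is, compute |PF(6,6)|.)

|PF| = (6+1−6)·(6+1)^{6−1} = 1·16807 = 16807 [KW]
Check (4,1,3,2,3,3) → sorted (1,2,3,3,3,4): b_i ≤ i ∀i, a PF.

16807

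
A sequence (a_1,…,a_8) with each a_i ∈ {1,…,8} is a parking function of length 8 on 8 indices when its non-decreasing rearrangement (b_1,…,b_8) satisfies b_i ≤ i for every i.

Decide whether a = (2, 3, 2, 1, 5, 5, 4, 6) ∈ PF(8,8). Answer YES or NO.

Order a: b = (1, 2, 2, 3, 4, 5, 5, 6).
  b_1=1 ≤ 1
  b_2=2 ≤ 2
  b_3=2 ≤ 3
  b_4=3 ≤ 4
  b_5=4 ≤ 5
  b_6=5 ≤ 6
  b_7=5 ≤ 7
  b_8=6 ≤ 8
All bounds hold ⇒ YES

YES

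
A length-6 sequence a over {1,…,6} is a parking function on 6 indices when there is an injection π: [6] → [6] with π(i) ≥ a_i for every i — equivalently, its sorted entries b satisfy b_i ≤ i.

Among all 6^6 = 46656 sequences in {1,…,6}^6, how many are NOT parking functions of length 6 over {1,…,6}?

29849

|PF| = (7−6)·7^(6−1) = 1×16807 = 16807 [KW]
E.g. (3,6,6,6,2,2) → sorted (2,2,3,6,6,6): b_1=2>1, not a PF.
Total 46656; non-PF = 46656−16807 = 29849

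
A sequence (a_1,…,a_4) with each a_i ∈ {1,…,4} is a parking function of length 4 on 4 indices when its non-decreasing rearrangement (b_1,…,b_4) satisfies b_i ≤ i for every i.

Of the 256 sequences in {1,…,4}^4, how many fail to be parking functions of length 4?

131

Count = 1·5^3 = 1×125 = 125 [KW]
Check (3,4,3,3) → sorted (3,3,3,4): b_1=3>1, not a PF.
Total 256; non-PF = 256−125 = 131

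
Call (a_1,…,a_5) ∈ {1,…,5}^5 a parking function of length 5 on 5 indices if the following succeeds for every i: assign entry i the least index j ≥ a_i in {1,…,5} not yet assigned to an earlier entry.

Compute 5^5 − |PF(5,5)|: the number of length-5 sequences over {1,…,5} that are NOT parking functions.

|PF(5,5)| = (5+1−5)·(5+1)^{5−1} = 1×1296 = 1296 (Konheim–Weiss)
One tuple (4,2,5,5,2) → sorted (2,2,4,5,5): b_1=2>1, not a PF.
5^5 − 1296 = 3125 − 1296 = 1829

1829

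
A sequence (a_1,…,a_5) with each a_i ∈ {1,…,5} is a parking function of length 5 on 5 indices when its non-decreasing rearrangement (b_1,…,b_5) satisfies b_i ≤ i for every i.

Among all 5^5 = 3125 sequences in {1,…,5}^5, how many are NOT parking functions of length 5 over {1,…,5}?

1829

Count = (5+1−5)·(5+1)^{5−1} = 1×1296 = 1296
One tuple (3,2,2,3,2) → sorted (2,2,2,3,3): b_1=2>1, not a PF.
Total 3125; non-PF = 3125−1296 = 1829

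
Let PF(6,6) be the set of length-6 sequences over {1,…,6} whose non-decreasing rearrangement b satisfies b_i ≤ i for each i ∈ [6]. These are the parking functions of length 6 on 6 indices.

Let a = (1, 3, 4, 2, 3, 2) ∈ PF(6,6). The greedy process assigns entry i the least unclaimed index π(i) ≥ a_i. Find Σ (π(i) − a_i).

6

Σπ = 21 ({1..6} each once); Σa = 1+3+4+2+3+2 = 15; disp = 21−15 = 6.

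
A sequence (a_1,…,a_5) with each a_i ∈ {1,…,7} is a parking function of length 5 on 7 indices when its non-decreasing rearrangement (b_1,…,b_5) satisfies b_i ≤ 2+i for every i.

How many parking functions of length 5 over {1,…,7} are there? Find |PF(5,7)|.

12288

#PF = 3·8^4 = 3 · 4096 = 12288
Example (2,3,4,7,2) → sorted (2,2,3,4,7): b_i ≤ 2+i ∀i, a PF.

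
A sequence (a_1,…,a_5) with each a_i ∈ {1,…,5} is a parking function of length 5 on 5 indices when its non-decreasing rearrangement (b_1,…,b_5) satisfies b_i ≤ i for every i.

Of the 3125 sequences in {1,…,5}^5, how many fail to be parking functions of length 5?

1829

Count = 1·6^4 = 1·1296 = 1296
Example (1,5,5,2,4) → sorted (1,2,4,5,5): b_3=4>3, not a PF.
So 3125 − 1296 = 1829 fail.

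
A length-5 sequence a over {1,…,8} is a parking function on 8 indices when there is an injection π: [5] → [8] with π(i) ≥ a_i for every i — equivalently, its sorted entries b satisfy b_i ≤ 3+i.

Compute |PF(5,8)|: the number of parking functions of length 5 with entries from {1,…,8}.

#PF = (8+1−5)·(8+1)^{5−1} = 4·6561 = 26244 (Pollak)
Example (7,3,3,6,4) → sorted (3,3,4,6,7): b_i ≤ 3+i ∀i, a PF.

26244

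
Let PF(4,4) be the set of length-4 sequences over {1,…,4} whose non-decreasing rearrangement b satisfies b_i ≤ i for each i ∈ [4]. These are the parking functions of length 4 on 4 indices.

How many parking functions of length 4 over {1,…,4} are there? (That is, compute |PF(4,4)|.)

|PF| = (5−4)·5^(4−1) = 1·125 = 125 (Pollak)
Check (1,1,1,3) → sorted (1,1,1,3): b_i ≤ i ∀i, a PF.

125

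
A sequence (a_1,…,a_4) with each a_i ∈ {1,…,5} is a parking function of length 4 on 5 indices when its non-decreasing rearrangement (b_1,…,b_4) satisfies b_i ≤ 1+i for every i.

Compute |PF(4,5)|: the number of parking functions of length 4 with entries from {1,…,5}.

432

|PF(4,5)| = 2·6^3 = 2·216 = 432 (Pollak)
Example (2,4,4,3) → sorted (2,3,4,4): b_i ≤ 1+i ∀i, a PF.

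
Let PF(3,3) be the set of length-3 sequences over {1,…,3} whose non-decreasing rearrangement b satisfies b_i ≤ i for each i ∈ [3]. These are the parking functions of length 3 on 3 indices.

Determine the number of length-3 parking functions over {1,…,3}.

16

#PF = (3+1−3)·(3+1)^{3−1} = 1·16 = 16 [KW]
E.g. (3,1,2) → sorted (1,2,3): b_i ≤ i ∀i, a PF.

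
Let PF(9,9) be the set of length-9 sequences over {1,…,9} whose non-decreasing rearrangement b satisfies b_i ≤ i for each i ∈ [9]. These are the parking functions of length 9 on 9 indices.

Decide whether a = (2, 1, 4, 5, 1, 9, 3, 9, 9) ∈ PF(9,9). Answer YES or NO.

Rearranged: b = (1, 1, 2, 3, 4, 5, 9, 9, 9).
  b_1=1 ≤ 1
  b_2=1 ≤ 2
  b_3=2 ≤ 3
  b_4=3 ≤ 4
  b_5=4 ≤ 5
  b_6=5 ≤ 6
  b_7=9 > 7
  fails at i=7 ⇒ NO

NO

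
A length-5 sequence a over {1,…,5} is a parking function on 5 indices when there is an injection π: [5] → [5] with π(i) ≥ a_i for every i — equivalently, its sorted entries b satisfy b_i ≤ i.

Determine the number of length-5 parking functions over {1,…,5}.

#PF = 1·6^4 = 1 · 1296 = 1296
Check (3,1,1,2,3) → sorted (1,1,2,3,3): b_i ≤ i ∀i, a PF.

1296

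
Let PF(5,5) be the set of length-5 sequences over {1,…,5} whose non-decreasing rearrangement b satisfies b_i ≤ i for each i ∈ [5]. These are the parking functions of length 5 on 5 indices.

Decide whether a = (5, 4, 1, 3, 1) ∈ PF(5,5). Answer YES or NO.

YES

Sorted: b = (1, 1, 3, 4, 5).
  b_1=1 ≤ 1
  b_2=1 ≤ 2
  b_3=3 ≤ 3
  b_4=4 ≤ 4
  b_5=5 ≤ 5
All bounds hold ⇒ YES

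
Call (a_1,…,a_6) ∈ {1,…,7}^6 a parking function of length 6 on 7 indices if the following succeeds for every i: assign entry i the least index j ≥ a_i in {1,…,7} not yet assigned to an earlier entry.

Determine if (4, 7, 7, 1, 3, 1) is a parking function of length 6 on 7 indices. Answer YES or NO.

Order a: b = (1, 1, 3, 4, 7, 7).
  b_1=1 ≤ 2
  b_2=1 ≤ 3
  b_3=3 ≤ 4
  b_4=4 ≤ 5
  b_5=7 > 6
  fails at i=5 ⇒ NO

NO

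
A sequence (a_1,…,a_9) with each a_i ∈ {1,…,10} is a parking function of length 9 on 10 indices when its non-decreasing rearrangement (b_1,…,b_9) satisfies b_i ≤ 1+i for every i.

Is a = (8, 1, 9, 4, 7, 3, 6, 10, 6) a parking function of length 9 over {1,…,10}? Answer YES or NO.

Rearranged: b = (1, 3, 4, 6, 6, 7, 8, 9, 10).
  b_1=1 ≤ 2
  b_2=3 ≤ 3
  b_3=4 ≤ 4
  b_4=6 > 5
  fails at i=4 ⇒ NO

NO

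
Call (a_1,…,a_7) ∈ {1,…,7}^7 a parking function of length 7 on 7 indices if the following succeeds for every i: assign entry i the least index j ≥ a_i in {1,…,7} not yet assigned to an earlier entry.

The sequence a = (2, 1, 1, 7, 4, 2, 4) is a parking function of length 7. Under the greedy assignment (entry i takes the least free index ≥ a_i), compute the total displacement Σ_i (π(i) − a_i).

7

Σπ = 7·8/2 = 28 (π permutes [7]); Σa = 2+1+1+7+4+2+4 = 21; disp = 28−21 = 7.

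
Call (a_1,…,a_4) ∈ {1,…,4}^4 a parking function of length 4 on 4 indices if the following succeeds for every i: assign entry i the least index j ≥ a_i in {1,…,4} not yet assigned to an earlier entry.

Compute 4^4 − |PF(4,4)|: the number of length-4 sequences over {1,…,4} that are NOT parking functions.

#PF = (4+1−4)·(4+1)^{4−1} = 1 · 125 = 125
One tuple (3,4,2,4) → sorted (2,3,4,4): b_1=2>1, not a PF.
Total 256; non-PF = 256−125 = 131

131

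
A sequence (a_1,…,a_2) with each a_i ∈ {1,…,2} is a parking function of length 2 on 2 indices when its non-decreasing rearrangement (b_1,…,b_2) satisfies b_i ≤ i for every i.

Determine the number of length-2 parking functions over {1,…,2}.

|PF| = (3−2)·3^(2−1) = 1·3 = 3
Check (1,1) → sorted (1,1): b_i ≤ i ∀i, a PF.

3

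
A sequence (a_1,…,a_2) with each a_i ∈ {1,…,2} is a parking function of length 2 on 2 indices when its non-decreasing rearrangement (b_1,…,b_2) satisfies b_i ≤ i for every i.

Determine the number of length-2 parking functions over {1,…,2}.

|PF(2,2)| = (2−2+1)·(2+1)^(2−1) = 1 · 3 = 3 (Konheim–Weiss)
One tuple (1,2) → sorted (1,2): b_i ≤ i ∀i, a PF.

3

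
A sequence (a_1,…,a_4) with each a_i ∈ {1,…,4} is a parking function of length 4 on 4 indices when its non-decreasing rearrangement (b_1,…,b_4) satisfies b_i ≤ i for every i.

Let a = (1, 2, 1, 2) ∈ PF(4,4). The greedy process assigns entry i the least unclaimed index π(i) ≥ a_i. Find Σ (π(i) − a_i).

4

Σπ(i) = 1+…+4 = 10; Σa = 1+2+1+2 = 6; disp = 10−6 = 4.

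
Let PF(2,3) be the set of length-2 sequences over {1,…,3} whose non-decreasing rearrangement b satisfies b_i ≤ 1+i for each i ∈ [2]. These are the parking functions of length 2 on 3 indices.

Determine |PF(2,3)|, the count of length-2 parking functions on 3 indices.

8

|PF(2,3)| = (4−2)·4^(2−1) = 2 · 4 = 8
One tuple (2,1) → sorted (1,2): b_i ≤ 1+i ∀i, a PF.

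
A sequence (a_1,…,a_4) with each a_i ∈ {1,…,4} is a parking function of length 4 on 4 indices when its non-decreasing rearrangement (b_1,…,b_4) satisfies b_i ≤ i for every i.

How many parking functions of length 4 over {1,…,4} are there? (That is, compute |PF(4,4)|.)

#PF = 1·5^3 = 1 · 125 = 125
E.g. (2,4,1,1) → sorted (1,1,2,4): b_i ≤ i ∀i, a PF.

125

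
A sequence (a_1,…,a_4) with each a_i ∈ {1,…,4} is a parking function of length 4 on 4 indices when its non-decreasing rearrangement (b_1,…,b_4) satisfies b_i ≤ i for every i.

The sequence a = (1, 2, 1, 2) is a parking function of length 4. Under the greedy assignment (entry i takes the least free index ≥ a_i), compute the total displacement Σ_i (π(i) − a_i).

Σπ = 4·5/2 = 10 (π permutes [4]); Σa = 1+2+1+2 = 6; disp = 10−6 = 4.

4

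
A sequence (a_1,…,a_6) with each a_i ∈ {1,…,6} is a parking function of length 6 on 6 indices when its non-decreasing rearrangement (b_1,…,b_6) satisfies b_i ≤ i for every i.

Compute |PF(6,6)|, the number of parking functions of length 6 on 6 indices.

|PF(6,6)| = (6+1−6)·(6+1)^{6−1} = 1·16807 = 16807 [KW]
Example (1,2,3,4,3,1) → sorted (1,1,2,3,3,4): b_i ≤ i ∀i, a PF.

16807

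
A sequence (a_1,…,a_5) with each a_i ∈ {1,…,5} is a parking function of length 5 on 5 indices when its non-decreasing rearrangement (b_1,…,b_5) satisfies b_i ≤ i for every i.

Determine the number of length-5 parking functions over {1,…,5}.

1296

|PF(5,5)| = (5−5+1)·(5+1)^(5−1) = 1×1296 = 1296 (Konheim–Weiss)
Example (2,3,1,1,1) → sorted (1,1,1,2,3): b_i ≤ i ∀i, a PF.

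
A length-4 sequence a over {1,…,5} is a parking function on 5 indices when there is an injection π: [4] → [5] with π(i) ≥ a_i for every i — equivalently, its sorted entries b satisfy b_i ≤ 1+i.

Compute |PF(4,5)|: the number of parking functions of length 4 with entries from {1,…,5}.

|PF| = (5+1−4)·(5+1)^{4−1} = 2·216 = 432
E.g. (2,4,2,3) → sorted (2,2,3,4): b_i ≤ 1+i ∀i, a PF.

432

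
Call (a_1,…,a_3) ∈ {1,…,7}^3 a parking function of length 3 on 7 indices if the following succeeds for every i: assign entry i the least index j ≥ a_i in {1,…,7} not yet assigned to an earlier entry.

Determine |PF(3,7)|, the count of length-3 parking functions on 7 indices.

320

|PF| = 5·8^2 = 5·64 = 320
Example (2,2,1) → sorted (1,2,2): b_i ≤ 4+i ∀i, a PF.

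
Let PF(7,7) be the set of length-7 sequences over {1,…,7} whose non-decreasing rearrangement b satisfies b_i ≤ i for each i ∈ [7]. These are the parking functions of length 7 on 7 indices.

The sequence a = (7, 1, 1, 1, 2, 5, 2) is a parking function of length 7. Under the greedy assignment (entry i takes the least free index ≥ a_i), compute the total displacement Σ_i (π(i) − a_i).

9

Σπ = 28 ({1..7} each once); Σa = 7+1+1+1+2+5+2 = 19; disp = 28−19 = 9.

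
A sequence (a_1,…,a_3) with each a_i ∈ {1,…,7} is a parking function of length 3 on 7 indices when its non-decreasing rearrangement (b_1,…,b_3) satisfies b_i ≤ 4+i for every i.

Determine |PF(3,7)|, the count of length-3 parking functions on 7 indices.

|PF| = (7−3+1)·(7+1)^(3−1) = 5×64 = 320 (Konheim–Weiss)
Example (4,4,2) → sorted (2,4,4): b_i ≤ 4+i ∀i, a PF.

320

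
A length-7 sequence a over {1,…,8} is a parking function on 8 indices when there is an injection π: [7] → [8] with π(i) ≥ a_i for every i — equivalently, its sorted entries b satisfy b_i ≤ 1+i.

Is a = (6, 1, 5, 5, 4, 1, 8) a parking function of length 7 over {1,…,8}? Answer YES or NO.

YES

Rearranged: b = (1, 1, 4, 5, 5, 6, 8).
  b_1=1 ≤ 2
  b_2=1 ≤ 3
  b_3=4 ≤ 4
  b_4=5 ≤ 5
  b_5=5 ≤ 6
  b_6=6 ≤ 7
  b_7=8 ≤ 8
All bounds hold ⇒ YES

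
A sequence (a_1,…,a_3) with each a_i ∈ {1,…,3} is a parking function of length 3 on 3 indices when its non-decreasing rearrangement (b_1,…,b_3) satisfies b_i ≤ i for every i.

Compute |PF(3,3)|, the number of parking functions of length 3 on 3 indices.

Count = (3−3+1)·(3+1)^(3−1) = 1×16 = 16
One tuple (2,2,1) → sorted (1,2,2): b_i ≤ i ∀i, a PF.

16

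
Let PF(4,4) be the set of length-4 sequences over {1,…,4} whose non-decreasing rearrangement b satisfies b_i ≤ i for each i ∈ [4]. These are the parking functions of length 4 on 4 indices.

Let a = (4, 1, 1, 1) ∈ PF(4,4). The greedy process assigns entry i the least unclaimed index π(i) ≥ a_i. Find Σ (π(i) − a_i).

Σπ = 10 ({1..4} each once); Σa = 4+1+1+1 = 7; disp = 10−7 = 3.

3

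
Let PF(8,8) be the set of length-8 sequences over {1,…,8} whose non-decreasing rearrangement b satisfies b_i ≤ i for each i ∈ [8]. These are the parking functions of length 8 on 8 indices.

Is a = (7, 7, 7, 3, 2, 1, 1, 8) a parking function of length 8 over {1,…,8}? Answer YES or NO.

Rearranged: b = (1, 1, 2, 3, 7, 7, 7, 8).
  b_1=1 ≤ 1
  b_2=1 ≤ 2
  b_3=2 ≤ 3
  b_4=3 ≤ 4
  b_5=7 > 5
  fails at i=5 ⇒ NO

NO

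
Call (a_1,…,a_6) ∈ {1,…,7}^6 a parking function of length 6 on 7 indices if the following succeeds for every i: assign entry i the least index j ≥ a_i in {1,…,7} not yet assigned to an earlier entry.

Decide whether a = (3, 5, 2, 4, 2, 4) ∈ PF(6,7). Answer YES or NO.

YES

Rearranged: b = (2, 2, 3, 4, 4, 5).
  b_1=2 ≤ 2
  b_2=2 ≤ 3
  b_3=3 ≤ 4
  b_4=4 ≤ 5
  b_5=4 ≤ 6
  b_6=5 ≤ 7
All bounds hold ⇒ YES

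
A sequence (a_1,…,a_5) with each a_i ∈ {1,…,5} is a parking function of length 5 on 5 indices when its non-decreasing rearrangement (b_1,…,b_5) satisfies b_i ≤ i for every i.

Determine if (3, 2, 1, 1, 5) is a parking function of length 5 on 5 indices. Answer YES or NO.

YES

Rearranged: b = (1, 1, 2, 3, 5).
  b_1=1 ≤ 1
  b_2=1 ≤ 2
  b_3=2 ≤ 3
  b_4=3 ≤ 4
  b_5=5 ≤ 5
All bounds hold ⇒ YES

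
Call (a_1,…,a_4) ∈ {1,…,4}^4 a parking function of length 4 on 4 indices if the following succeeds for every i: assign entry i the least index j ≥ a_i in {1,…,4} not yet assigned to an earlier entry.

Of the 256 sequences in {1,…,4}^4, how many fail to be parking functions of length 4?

|PF(4,4)| = (4−4+1)·(4+1)^(4−1) = 1×125 = 125 (Pollak)
Example (3,3,4,3) → sorted (3,3,3,4): b_1=3>1, not a PF.
So 256 − 125 = 131 fail.

131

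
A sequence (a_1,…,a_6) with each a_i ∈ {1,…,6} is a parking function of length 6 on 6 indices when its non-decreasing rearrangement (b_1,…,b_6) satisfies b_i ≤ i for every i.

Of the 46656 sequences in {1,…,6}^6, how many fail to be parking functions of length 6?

29849

#PF = (6+1−6)·(6+1)^{6−1} = 1×16807 = 16807 (Pollak)
One tuple (6,5,6,5,4,4) → sorted (4,4,5,5,6,6): b_1=4>1, not a PF.
So 46656 − 16807 = 29849 fail.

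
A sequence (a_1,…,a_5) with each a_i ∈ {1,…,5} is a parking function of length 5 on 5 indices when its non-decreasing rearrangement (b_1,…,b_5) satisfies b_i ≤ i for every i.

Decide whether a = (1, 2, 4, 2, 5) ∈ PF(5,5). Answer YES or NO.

YES

Rearranged: b = (1, 2, 2, 4, 5).
  b_1=1 ≤ 1
  b_2=2 ≤ 2
  b_3=2 ≤ 3
  b_4=4 ≤ 4
  b_5=5 ≤ 5
All bounds hold ⇒ YES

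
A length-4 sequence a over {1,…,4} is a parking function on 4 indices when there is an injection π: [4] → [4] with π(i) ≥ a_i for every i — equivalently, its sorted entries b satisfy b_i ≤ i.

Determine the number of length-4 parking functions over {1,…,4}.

125

|PF| = (5−4)·5^(4−1) = 1 · 125 = 125 (Konheim–Weiss)
Example (2,3,1,3) → sorted (1,2,3,3): b_i ≤ i ∀i, a PF.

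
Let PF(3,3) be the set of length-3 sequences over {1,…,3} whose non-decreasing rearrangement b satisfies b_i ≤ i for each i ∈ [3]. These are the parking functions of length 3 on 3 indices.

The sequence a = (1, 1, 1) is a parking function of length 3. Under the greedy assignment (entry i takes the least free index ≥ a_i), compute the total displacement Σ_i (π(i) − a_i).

3

Σπ(i) = 1+…+3 = 6; Σa = 1+1+1 = 3; disp = 6−3 = 3.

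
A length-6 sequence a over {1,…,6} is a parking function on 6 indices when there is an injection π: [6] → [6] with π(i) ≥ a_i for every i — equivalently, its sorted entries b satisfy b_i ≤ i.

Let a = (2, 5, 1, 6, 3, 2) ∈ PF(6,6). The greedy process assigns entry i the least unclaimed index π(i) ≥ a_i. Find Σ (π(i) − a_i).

Σπ(i) = 1+…+6 = 21; Σa = 2+5+1+6+3+2 = 19; disp = 21−19 = 2.

2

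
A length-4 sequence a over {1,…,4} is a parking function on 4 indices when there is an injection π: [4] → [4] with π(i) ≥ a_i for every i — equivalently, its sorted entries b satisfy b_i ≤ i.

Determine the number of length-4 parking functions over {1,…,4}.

|PF| = (4+1−4)·(4+1)^{4−1} = 1×125 = 125 [KW]
E.g. (2,3,1,3) → sorted (1,2,3,3): b_i ≤ i ∀i, a PF.

125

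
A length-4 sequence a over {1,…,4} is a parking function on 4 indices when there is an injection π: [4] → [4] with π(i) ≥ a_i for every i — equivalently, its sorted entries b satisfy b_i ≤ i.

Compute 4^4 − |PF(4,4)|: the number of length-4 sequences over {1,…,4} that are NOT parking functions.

|PF| = (5−4)·5^(4−1) = 1·125 = 125 (Konheim–Weiss)
Check (2,3,4,4) → sorted (2,3,4,4): b_1=2>1, not a PF.
Total 256; non-PF = 256−125 = 131

131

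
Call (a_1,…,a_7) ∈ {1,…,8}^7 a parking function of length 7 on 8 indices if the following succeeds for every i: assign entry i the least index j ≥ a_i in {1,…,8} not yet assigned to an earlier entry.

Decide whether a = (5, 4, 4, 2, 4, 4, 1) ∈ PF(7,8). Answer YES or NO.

Sorted: b = (1, 2, 4, 4, 4, 4, 5).
  b_1=1 ≤ 2
  b_2=2 ≤ 3
  b_3=4 ≤ 4
  b_4=4 ≤ 5
  b_5=4 ≤ 6
  b_6=4 ≤ 7
  b_7=5 ≤ 8
All bounds hold ⇒ YES

YES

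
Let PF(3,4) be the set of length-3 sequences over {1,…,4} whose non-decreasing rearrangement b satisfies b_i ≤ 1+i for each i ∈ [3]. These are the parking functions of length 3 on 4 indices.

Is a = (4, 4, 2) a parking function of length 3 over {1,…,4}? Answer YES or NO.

Sorted: b = (2, 4, 4).
  b_1=2 ≤ 2
  b_2=4 > 3
  fails at i=2 ⇒ NO

NO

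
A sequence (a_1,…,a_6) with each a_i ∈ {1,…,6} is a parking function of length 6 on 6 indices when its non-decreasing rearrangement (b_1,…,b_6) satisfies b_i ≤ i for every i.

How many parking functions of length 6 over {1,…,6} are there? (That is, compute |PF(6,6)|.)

#PF = 1·7^5 = 1×16807 = 16807 (Pollak)
E.g. (1,5,1,2,1,1) → sorted (1,1,1,1,2,5): b_i ≤ i ∀i, a PF.

16807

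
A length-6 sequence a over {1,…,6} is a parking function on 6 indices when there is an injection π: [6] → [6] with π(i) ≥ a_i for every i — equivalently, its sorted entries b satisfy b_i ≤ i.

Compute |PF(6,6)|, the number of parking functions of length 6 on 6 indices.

16807

Count = 1·7^5 = 1×16807 = 16807 (Konheim–Weiss)
E.g. (5,2,6,2,1,3) → sorted (1,2,2,3,5,6): b_i ≤ i ∀i, a PF.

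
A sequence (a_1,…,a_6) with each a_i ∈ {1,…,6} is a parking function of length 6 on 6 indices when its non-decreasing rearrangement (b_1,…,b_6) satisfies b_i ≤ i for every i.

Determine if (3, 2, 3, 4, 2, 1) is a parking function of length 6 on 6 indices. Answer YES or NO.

Sorted: b = (1, 2, 2, 3, 3, 4).
  b_1=1 ≤ 1
  b_2=2 ≤ 2
  b_3=2 ≤ 3
  b_4=3 ≤ 4
  b_5=3 ≤ 5
  b_6=4 ≤ 6
All bounds hold ⇒ YES

YES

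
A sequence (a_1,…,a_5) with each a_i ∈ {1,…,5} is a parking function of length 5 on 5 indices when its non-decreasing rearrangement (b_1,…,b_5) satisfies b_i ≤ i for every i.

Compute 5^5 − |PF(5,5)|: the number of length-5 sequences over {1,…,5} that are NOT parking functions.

|PF| = (6−5)·6^(5−1) = 1×1296 = 1296 (Konheim–Weiss)
Check (4,3,4,5,3) → sorted (3,3,4,4,5): b_1=3>1, not a PF.
Total 3125; non-PF = 3125−1296 = 1829

1829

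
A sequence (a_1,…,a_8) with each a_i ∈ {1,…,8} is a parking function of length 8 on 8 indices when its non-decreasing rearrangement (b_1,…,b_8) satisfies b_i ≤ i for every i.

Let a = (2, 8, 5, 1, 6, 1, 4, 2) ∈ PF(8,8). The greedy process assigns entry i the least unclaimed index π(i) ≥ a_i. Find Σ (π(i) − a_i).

7

Σπ(i) = 1+…+8 = 36; Σa = 2+8+5+1+6+1+4+2 = 29; disp = 36−29 = 7.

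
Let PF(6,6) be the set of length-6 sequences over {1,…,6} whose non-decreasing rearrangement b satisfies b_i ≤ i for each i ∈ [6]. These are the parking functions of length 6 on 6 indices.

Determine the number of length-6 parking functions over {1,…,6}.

16807

|PF(6,6)| = 1·7^5 = 1·16807 = 16807
Example (5,5,2,1,3,4) → sorted (1,2,3,4,5,5): b_i ≤ i ∀i, a PF.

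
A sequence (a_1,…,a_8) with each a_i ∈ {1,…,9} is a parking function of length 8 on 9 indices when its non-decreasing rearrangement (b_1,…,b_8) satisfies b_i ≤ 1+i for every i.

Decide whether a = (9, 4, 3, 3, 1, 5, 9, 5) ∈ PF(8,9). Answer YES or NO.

Order a: b = (1, 3, 3, 4, 5, 5, 9, 9).
  b_1=1 ≤ 2
  b_2=3 ≤ 3
  b_3=3 ≤ 4
  b_4=4 ≤ 5
  b_5=5 ≤ 6
  b_6=5 ≤ 7
  b_7=9 > 8
  fails at i=7 ⇒ NO

NO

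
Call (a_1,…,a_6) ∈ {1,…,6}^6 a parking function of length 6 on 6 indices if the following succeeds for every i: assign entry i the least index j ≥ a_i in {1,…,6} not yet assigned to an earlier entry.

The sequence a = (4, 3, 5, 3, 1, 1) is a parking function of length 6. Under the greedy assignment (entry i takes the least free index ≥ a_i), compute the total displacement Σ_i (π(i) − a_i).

4

Σπ = 6·7/2 = 21 (π permutes [6]); Σa = 4+3+5+3+1+1 = 17; disp = 21−17 = 4.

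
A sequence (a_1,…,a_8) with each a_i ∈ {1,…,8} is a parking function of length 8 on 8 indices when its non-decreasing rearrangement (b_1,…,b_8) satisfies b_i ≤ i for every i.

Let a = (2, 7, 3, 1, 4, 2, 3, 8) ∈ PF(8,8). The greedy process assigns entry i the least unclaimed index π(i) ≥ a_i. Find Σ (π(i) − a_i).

Σπ(i) = 1+…+8 = 36; Σa = 2+7+3+1+4+2+3+8 = 30; disp = 36−30 = 6.

6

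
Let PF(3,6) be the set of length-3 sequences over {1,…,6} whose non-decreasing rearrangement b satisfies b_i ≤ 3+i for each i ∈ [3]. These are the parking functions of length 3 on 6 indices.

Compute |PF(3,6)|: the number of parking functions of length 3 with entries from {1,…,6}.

|PF(3,6)| = 4·7^2 = 4·49 = 196
Check (1,2,5) → sorted (1,2,5): b_i ≤ 3+i ∀i, a PF.

196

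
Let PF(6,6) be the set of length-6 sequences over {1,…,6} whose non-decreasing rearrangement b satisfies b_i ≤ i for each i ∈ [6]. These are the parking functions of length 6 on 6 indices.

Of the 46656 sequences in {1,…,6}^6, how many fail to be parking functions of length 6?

Count = (6−6+1)·(6+1)^(6−1) = 1·16807 = 16807
Check (5,3,6,5,6,5) → sorted (3,5,5,5,6,6): b_1=3>1, not a PF.
6^6 − 16807 = 46656 − 16807 = 29849

29849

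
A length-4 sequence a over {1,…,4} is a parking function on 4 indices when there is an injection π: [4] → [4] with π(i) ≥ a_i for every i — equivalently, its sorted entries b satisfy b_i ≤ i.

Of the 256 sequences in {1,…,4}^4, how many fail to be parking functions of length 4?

131

#PF = (4−4+1)·(4+1)^(4−1) = 1×125 = 125 (Konheim–Weiss)
E.g. (1,2,4,4) → sorted (1,2,4,4): b_3=4>3, not a PF.
Total 256; non-PF = 256−125 = 131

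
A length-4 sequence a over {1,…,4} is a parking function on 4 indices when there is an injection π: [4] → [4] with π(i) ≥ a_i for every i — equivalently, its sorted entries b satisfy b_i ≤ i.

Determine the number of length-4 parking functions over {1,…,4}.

Count = (5−4)·5^(4−1) = 1×125 = 125 (Konheim–Weiss)
E.g. (1,3,1,2) → sorted (1,1,2,3): b_i ≤ i ∀i, a PF.

125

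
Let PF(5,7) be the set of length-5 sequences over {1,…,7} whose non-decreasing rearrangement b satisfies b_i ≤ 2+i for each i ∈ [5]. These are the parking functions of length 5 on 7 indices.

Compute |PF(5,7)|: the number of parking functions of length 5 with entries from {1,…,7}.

Count = (7+1−5)·(7+1)^{5−1} = 3 · 4096 = 12288 (Konheim–Weiss)
Example (7,3,6,3,4) → sorted (3,3,4,6,7): b_i ≤ 2+i ∀i, a PF.

12288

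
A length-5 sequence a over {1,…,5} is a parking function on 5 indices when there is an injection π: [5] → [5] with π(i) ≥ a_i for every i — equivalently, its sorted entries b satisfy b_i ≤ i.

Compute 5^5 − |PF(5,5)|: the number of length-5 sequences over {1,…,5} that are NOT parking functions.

Count = (6−5)·6^(5−1) = 1×1296 = 1296 (Konheim–Weiss)
E.g. (1,5,5,5,5) → sorted (1,5,5,5,5): b_2=5>2, not a PF.
Total 3125; non-PF = 3125−1296 = 1829

1829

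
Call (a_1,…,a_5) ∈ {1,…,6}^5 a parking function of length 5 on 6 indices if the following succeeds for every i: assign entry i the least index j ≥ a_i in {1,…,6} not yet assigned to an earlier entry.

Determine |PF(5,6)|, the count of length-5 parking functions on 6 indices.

|PF(5,6)| = 2·7^4 = 2·2401 = 4802
One tuple (1,2,5,2,5) → sorted (1,2,2,5,5): b_i ≤ 1+i ∀i, a PF.

4802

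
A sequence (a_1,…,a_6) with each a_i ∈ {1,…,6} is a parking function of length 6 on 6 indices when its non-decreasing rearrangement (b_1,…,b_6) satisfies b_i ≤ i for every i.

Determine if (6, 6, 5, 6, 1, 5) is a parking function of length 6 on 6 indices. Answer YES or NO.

Sorted: b = (1, 5, 5, 6, 6, 6).
  b_1=1 ≤ 1
  b_2=5 > 2
  fails at i=2 ⇒ NO

NO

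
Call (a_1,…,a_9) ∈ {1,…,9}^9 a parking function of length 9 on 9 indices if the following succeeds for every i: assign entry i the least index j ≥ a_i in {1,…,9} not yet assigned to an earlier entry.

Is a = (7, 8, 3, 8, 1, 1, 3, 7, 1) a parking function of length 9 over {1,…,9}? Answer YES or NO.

Order a: b = (1, 1, 1, 3, 3, 7, 7, 8, 8).
  b_1=1 ≤ 1
  b_2=1 ≤ 2
  b_3=1 ≤ 3
  b_4=3 ≤ 4
  b_5=3 ≤ 5
  b_6=7 > 6
  fails at i=6 ⇒ NO

NO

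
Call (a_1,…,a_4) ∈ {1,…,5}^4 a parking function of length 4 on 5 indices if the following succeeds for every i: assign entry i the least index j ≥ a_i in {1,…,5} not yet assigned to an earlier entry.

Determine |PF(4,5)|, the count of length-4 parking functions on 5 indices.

Count = (5+1−4)·(5+1)^{4−1} = 2×216 = 432 (Pollak)
Check (3,2,3,5) → sorted (2,3,3,5): b_i ≤ 1+i ∀i, a PF.

432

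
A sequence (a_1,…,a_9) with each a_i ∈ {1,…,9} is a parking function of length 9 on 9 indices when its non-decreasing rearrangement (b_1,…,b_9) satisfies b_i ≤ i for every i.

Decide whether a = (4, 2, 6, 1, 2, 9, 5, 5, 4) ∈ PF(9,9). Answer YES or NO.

YES

Rearranged: b = (1, 2, 2, 4, 4, 5, 5, 6, 9).
  b_1=1 ≤ 1
  b_2=2 ≤ 2
  b_3=2 ≤ 3
  b_4=4 ≤ 4
  b_5=4 ≤ 5
  b_6=5 ≤ 6
  b_7=5 ≤ 7
  b_8=6 ≤ 8
  b_9=9 ≤ 9
All bounds hold ⇒ YES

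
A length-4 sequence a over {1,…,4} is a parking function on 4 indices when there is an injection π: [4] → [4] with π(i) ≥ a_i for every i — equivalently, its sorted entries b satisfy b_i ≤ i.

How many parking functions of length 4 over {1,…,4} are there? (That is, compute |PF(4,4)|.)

Count = (4−4+1)·(4+1)^(4−1) = 1×125 = 125 (Konheim–Weiss)
Example (3,1,2,3) → sorted (1,2,3,3): b_i ≤ i ∀i, a PF.

125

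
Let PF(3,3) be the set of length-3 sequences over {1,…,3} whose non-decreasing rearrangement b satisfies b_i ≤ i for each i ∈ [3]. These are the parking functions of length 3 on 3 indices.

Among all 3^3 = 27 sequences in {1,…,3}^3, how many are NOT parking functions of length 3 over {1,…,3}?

Count = 1·4^2 = 1 · 16 = 16
E.g. (3,2,3) → sorted (2,3,3): b_1=2>1, not a PF.
So 27 − 16 = 11 fail.

11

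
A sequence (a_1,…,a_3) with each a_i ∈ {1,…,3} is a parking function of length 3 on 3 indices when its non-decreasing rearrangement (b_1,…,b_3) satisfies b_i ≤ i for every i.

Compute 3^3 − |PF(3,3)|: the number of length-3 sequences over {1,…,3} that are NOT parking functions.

11

|PF| = 1·4^2 = 1×16 = 16 (Konheim–Weiss)
Example (3,3,1) → sorted (1,3,3): b_2=3>2, not a PF.
Total 27; non-PF = 27−16 = 11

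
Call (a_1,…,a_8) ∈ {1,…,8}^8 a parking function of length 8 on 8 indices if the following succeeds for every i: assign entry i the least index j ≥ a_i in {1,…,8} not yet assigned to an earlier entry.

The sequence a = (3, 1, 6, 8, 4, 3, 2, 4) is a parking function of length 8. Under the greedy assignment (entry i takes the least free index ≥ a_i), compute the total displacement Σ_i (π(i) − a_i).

Σπ = 36 ({1..8} each once); Σa = 3+1+6+8+4+3+2+4 = 31; disp = 36−31 = 5.

5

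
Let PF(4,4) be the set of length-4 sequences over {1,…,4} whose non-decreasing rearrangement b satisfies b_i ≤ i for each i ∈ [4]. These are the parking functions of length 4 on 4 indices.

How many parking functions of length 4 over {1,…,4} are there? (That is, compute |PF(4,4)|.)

125

#PF = (4−4+1)·(4+1)^(4−1) = 1·125 = 125 (Konheim–Weiss)
E.g. (2,4,2,1) → sorted (1,2,2,4): b_i ≤ i ∀i, a PF.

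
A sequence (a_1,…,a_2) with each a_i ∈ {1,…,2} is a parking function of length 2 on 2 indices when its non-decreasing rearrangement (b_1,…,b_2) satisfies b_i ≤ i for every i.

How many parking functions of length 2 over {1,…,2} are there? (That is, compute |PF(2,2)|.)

3

#PF = (2−2+1)·(2+1)^(2−1) = 1·3 = 3
One tuple (1,2) → sorted (1,2): b_i ≤ i ∀i, a PF.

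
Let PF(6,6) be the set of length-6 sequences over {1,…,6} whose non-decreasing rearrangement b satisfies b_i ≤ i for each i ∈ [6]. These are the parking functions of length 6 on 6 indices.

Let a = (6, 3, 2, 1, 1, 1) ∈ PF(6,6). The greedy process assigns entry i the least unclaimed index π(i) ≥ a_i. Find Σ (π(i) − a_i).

Σπ = 21 ({1..6} each once); Σa = 6+3+2+1+1+1 = 14; disp = 21−14 = 7.

7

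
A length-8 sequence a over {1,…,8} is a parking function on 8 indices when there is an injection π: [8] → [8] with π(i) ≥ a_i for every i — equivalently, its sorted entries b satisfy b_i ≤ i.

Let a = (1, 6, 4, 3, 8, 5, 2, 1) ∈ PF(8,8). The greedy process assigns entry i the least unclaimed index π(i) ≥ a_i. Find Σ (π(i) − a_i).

6

Σπ = 36 ({1..8} each once); Σa = 1+6+4+3+8+5+2+1 = 30; disp = 36−30 = 6.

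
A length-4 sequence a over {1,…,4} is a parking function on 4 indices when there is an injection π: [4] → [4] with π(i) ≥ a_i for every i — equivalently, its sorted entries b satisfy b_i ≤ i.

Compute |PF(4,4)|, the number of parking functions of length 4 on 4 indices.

Count = (4−4+1)·(4+1)^(4−1) = 1×125 = 125 (Konheim–Weiss)
Check (3,1,3,1) → sorted (1,1,3,3): b_i ≤ i ∀i, a PF.

125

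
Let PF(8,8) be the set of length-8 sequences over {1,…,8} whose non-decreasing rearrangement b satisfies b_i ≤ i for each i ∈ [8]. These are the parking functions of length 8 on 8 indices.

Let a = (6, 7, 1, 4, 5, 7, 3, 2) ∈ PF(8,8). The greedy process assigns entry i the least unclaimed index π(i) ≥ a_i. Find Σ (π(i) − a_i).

Σπ = 8·9/2 = 36 (π permutes [8]); Σa = 6+7+1+4+5+7+3+2 = 35; disp = 36−35 = 1.

1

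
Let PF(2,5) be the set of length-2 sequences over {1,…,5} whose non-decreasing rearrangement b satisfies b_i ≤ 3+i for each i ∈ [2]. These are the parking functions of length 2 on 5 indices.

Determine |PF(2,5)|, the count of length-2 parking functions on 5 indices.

#PF = 4·6^1 = 4×6 = 24 [KW]
Check (3,2) → sorted (2,3): b_i ≤ 3+i ∀i, a PF.

24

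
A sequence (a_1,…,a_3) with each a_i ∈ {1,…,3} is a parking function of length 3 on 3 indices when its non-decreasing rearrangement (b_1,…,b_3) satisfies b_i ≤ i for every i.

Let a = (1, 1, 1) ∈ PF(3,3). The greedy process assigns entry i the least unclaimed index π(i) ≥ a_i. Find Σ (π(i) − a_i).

3

Σπ = 3·4/2 = 6 (π permutes [3]); Σa = 1+1+1 = 3; disp = 6−3 = 3.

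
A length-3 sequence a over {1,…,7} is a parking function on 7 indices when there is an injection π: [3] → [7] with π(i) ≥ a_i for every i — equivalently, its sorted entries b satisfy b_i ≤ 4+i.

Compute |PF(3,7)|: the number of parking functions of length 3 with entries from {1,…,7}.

|PF| = (7−3+1)·(7+1)^(3−1) = 5·64 = 320
Check (5,2,3) → sorted (2,3,5): b_i ≤ 4+i ∀i, a PF.

320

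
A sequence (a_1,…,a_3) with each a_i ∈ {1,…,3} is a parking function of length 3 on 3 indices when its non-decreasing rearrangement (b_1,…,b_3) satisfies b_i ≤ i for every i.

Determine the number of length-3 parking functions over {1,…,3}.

#PF = (4−3)·4^(3−1) = 1×16 = 16 [KW]
One tuple (3,1,2) → sorted (1,2,3): b_i ≤ i ∀i, a PF.

16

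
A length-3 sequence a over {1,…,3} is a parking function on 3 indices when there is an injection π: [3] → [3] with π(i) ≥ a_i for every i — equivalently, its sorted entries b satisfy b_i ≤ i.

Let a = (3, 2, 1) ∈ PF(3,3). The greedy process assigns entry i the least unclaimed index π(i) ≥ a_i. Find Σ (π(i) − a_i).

0

Σπ = 6 ({1..3} each once); Σa = 3+2+1 = 6; disp = 6−6 = 0.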